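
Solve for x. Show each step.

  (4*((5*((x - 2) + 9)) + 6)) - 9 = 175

Step 1. [(4*((5*((x - 2) + 9)) + 6)) - 9 = 175] 9 comes off first (add 9), so sub: 4*((5*((x - 2) + 9)) + 6) = 184.
Step 2. [4*((5*((x - 2) + 9)) + 6) = 184] LHS = 4·(…); ÷4 both sides. So div: (5*((x - 2) + 9)) + 6 = 46.
Step 3. [(5*((x - 2) + 9)) + 6 = 46] 6 comes off first (subtract 6) ⇒ sub: 5*((x - 2) + 9) = 40.
Step 4. [5*((x - 2) + 9) = 40] divide by the outer 5, so div: (x - 2) + 9 = 8.
Step 5. [(x - 2) + 9 = 8] +9 is outermost — subtract 9 both sides, so sub: x - 2 = -1.
Step 6. [x - 2 = -1] the outer -2 inverts by adding 2. So sub: x = 1.

Answer: x ∈ {1}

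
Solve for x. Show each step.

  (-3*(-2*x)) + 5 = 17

Step 1. [(-3*(-2*x)) + 5 = 17] 5 comes off first (subtract 5), so sub: -3*(-2*x) = 12.
Step 2. [-3*(-2*x) = 12] -3·(inner) — divide through by -3, so div: -2*x = -4.
Step 3. [-2*x = -4] leading coefficient -2: divide by -2, so div: x = 2.

Answer: x ∈ {2}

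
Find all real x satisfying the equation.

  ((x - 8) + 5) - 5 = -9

Step 1. [((x - 8) + 5) - 5 = -9] the outer -5 inverts by adding 5 ⇒ sub: (x - 8) + 5 = -4.
Step 2. [(x - 8) + 5 = -4] peel the +5: subtract 5 from each side ⇒ sub: x - 8 = -9.
Step 3. [x - 8 = -9] 8 comes off first (add 8). So sub: x = -1.

Answer: x ∈ {-1}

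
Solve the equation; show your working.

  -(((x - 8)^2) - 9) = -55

Step 1. [-(((x - 8)^2) - 9) = -55] LHS negated; negate both sides, so neg: ((x - 8)^2) - 9 = 55.
Step 2. [((x - 8)^2) - 9 = 55] 9 comes off first (add 9), so sub: (x - 8)^2 = 64.
Step 3. [(x - 8)^2 = 64] LHS squared, RHS 64 ≥ 0: apply √ (±) ⇒ sqrt: x - 8 = 8 or -8.
Step 4. [x - 8 = 8 or -8] the outer -8 inverts by adding 8 ⇒ sub: x = 16 or 0.

Answer: x ∈ {0, 16}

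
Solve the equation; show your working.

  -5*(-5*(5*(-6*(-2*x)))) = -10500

Step 1. [-5*(-5*(5*(-6*(-2*x)))) = -10500] LHS = -5·(…); ÷-5 both sides. So div: -5*(5*(-6*(-2*x))) = 2100.
Step 2. [-5*(5*(-6*(-2*x))) = 2100] divide by the outer -5, so div: 5*(-6*(-2*x)) = -420.
Step 3. [5*(-6*(-2*x)) = -420] LHS = 5·(…); ÷5 both sides. So div: -6*(-2*x) = -84.
Step 4. [-6*(-2*x) = -84] -6·(inner) — divide through by -6 ⇒ div: -2*x = 14.
Step 5. [-2*x = 14] leading coefficient -2: divide by -2, so div: x = -7.

Answer: x ∈ {-7}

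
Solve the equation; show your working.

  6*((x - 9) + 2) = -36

Step 1. [6*((x - 9) + 2) = -36] leading coefficient 6: divide by 6. So div: (x - 9) + 2 = -6.
Step 2. [(x - 9) + 2 = -6] the outer +2 inverts by subtracting 2, so sub: x - 9 = -8.
Step 3. [x - 9 = -8] the outer -9 inverts by adding 9. So sub: x = 1.

Answer: x ∈ {1}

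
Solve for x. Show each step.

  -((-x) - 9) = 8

Step 1. [-((-x) - 9) = 8] LHS negated; negate both sides, so neg: (-x) - 9 = -8.
Step 2. [(-x) - 9 = -8] peel the -9: add 9 from each side, so sub: -x = 1.
Step 3. [-x = 1] flip signs both sides ⇒ neg: x = -1.

Answer: x ∈ {-1}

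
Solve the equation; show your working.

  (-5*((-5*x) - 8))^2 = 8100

Step 1. [(-5*((-5*x) - 8))^2 = 8100] 8100 ≥ 0, LHS is (·)² — take ±√. So sqrt: -5*((-5*x) - 8) = 90 or -90.
Step 2. [-5*((-5*x) - 8) = 90 or -90] LHS = -5·(…); ÷-5 both sides, so div: (-5*x) - 8 = -18 or 18.
Step 3. [(-5*x) - 8 = -18 or 18] peel the -8: add 8 from each side, so sub: -5*x = -10 or 26.
Step 4. [-5*x = -10 or 26] divide by the outer -5, so div: x = 2 or -26/5.

Answer: x ∈ {-26/5, 2}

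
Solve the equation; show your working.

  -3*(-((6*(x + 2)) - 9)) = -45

Step 1. [-3*(-((6*(x + 2)) - 9)) = -45] -3·(inner) — divide through by -3, so div: -((6*(x + 2)) - 9) = 15.
Step 2. [-((6*(x + 2)) - 9) = 15] flip signs both sides. So neg: (6*(x + 2)) - 9 = -15.
Step 3. [(6*(x + 2)) - 9 = -15] -9 is outermost — add 9 both sides. So sub: 6*(x + 2) = -6.
Step 4. [6*(x + 2) = -6] leading coefficient 6: divide by 6, so div: x + 2 = -1.
Step 5. [x + 2 = -1] +2 is outermost — subtract 2 both sides, so sub: x = -3.

Answer: x ∈ {-3}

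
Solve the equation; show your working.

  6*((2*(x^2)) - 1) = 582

Step 1. [6*((2*(x^2)) - 1) = 582] leading coefficient 6: divide by 6, so div: (2*(x^2)) - 1 = 97.
Step 2. [(2*(x^2)) - 1 = 97] peel the -1: add 1 from each side. So sub: 2*(x^2) = 98.
Step 3. [2*(x^2) = 98] 2 out front; divide by 2. So div: x^2 = 49.
Step 4. [x^2 = 49] LHS squared, RHS 49 ≥ 0: apply √ (±), so sqrt: x = 7 or -7.

Answer: x ∈ {-7, 7}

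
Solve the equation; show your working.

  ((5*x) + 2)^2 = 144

Step 1. [((5*x) + 2)^2 = 144] 144 ≥ 0, LHS is (·)² — take ±√ ⇒ sqrt: (5*x) + 2 = 12 or -12.
Step 2. [(5*x) + 2 = 12 or -12] 2 comes off first (subtract 2) ⇒ sub: 5*x = 10 or -14.
Step 3. [5*x = 10 or -14] leading coefficient 5: divide by 5 ⇒ div: x = 2 or -14/5.

Answer: x ∈ {-14/5, 2}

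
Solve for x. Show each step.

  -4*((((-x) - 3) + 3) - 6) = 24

Step 1. [-4*((((-x) - 3) + 3) - 6) = 24] -4·(inner) — divide through by -4. So div: (((-x) - 3) + 3) - 6 = -6.
Step 2. [(((-x) - 3) + 3) - 6 = -6] the outer -6 inverts by adding 6 ⇒ sub: ((-x) - 3) + 3 = 0.
Step 3. [((-x) - 3) + 3 = 0] subtract 3: x sits inside (… + 3), so sub: (-x) - 3 = -3.
Step 4. [(-x) - 3 = -3] 3 comes off first (add 3). So sub: -x = 0.
Step 5. [-x = 0] leading − — multiply by −1. So neg: x = 0.

Answer: x ∈ {0}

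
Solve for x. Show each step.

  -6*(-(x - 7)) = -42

Step 1. [-6*(-(x - 7)) = -42] leading coefficient -6: divide by -6 ⇒ div: -(x - 7) = 7.
Step 2. [-(x - 7) = 7] flip signs both sides. So neg: x - 7 = -7.
Step 3. [x - 7 = -7] add 7: x sits inside (… - 7). So sub: x = 0.

Answer: x ∈ {0}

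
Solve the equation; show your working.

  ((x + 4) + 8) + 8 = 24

Step 1. [((x + 4) + 8) + 8 = 24] the outer +8 inverts by subtracting 8 ⇒ sub: (x + 4) + 8 = 16.
Step 2. [(x + 4) + 8 = 16] the outer +8 inverts by subtracting 8, so sub: x + 4 = 8.
Step 3. [x + 4 = 8] peel the +4: subtract 4 from each side. So sub: x = 4.

Answer: x ∈ {4}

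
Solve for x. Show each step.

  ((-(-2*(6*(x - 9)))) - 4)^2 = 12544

Step 1. [((-(-2*(6*(x - 9)))) - 4)^2 = 12544] 12544 ≥ 0, LHS is (·)² — take ±√, so sqrt: (-(-2*(6*(x - 9)))) - 4 = 112 or -112.
Step 2. [(-(-2*(6*(x - 9)))) - 4 = 112 or -112] 4 comes off first (add 4). So sub: -(-2*(6*(x - 9))) = 116 or -108.
Step 3. [-(-2*(6*(x - 9))) = 116 or -108] leading − — multiply by −1 ⇒ neg: -2*(6*(x - 9)) = -116 or 108.
Step 4. [-2*(6*(x - 9)) = -116 or 108] leading coefficient -2: divide by -2. So div: 6*(x - 9) = 58 or -54.
Step 5. [6*(x - 9) = 58 or -54] 6·(inner) — divide through by 6, so div: x - 9 = 29/3 or -9.
Step 6. [x - 9 = 29/3 or -9] peel the -9: add 9 from each side ⇒ sub: x = 56/3 or 0.

Answer: x ∈ {0, 56/3}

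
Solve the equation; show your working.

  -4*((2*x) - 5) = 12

Step 1. [-4*((2*x) - 5) = 12] leading coefficient -4: divide by -4. So div: (2*x) - 5 = -3.
Step 2. [(2*x) - 5 = -3] peel the -5: add 5 from each side ⇒ sub: 2*x = 2.
Step 3. [2*x = 2] 2·(inner) — divide through by 2. So div: x = 1.

Answer: x ∈ {1}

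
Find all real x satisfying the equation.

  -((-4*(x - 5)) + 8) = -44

Step 1. [-((-4*(x - 5)) + 8) = -44] leading − — multiply by −1, so neg: (-4*(x - 5)) + 8 = 44.
Step 2. [(-4*(x - 5)) + 8 = 44] +8 is outermost — subtract 8 both sides ⇒ sub: -4*(x - 5) = 36.
Step 3. [-4*(x - 5) = 36] -4·(inner) — divide through by -4. So div: x - 5 = -9.
Step 4. [x - 5 = -9] peel the -5: add 5 from each side ⇒ sub: x = -4.

Answer: x ∈ {-4}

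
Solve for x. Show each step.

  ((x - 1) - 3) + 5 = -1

Step 1. [((x - 1) - 3) + 5 = -1] peel the +5: subtract 5 from each side, so sub: (x - 1) - 3 = -6.
Step 2. [(x - 1) - 3 = -6] 3 comes off first (add 3), so sub: x - 1 = -3.
Step 3. [x - 1 = -3] -1 is outermost — add 1 both sides. So sub: x = -2.

Answer: x ∈ {-2}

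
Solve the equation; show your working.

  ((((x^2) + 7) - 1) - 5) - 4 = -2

Step 1. [((((x^2) + 7) - 1) - 5) - 4 = -2] peel the -4: add 4 from each side ⇒ sub: (((x^2) + 7) - 1) - 5 = 2.
Step 2. [(((x^2) + 7) - 1) - 5 = 2] add 5: x sits inside (… - 5) ⇒ sub: ((x^2) + 7) - 1 = 7.
Step 3. [((x^2) + 7) - 1 = 7] -1 is outermost — add 1 both sides, so sub: (x^2) + 7 = 8.
Step 4. [(x^2) + 7 = 8] +7 is outermost — subtract 7 both sides. So sub: x^2 = 1.
Step 5. [x^2 = 1] √ both sides: 1 ≥ 0 gives two branches. So sqrt: x = 1 or -1.

Answer: x ∈ {-1, 1}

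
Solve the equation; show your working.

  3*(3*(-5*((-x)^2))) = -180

Step 1. [3*(3*(-5*((-x)^2))) = -180] LHS = 3·(…); ÷3 both sides, so div: 3*(-5*((-x)^2)) = -60.
Step 2. [3*(-5*((-x)^2)) = -60] 3 out front; divide by 3 ⇒ div: -5*((-x)^2) = -20.
Step 3. [-5*((-x)^2) = -20] leading coefficient -5: divide by -5. So div: (-x)^2 = 4.
Step 4. [(-x)^2 = 4] √ both sides: 4 ≥ 0 gives two branches ⇒ sqrt: -x = 2 or -2.
Step 5. [-x = 2 or -2] LHS negated; negate both sides, so neg: x = -2 or 2.

Answer: x ∈ {-2, 2}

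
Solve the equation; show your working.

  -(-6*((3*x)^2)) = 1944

Step 1. [-(-6*((3*x)^2)) = 1944] flip signs both sides, so neg: -6*((3*x)^2) = -1944.
Step 2. [-6*((3*x)^2) = -1944] -6·(inner) — divide through by -6. So div: (3*x)^2 = 324.
Step 3. [(3*x)^2 = 324] 324 ≥ 0, LHS is (·)² — take ±√, so sqrt: 3*x = 18 or -18.
Step 4. [3*x = 18 or -18] divide by the outer 3 ⇒ div: x = 6 or -6.

Answer: x ∈ {-6, 6}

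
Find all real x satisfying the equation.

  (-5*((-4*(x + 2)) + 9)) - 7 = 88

Step 1. [(-5*((-4*(x + 2)) + 9)) - 7 = 88] add 7: x sits inside (… - 7) ⇒ sub: -5*((-4*(x + 2)) + 9) = 95.
Step 2. [-5*((-4*(x + 2)) + 9) = 95] divide by the outer -5, so div: (-4*(x + 2)) + 9 = -19.
Step 3. [(-4*(x + 2)) + 9 = -19] +9 is outermost — subtract 9 both sides, so sub: -4*(x + 2) = -28.
Step 4. [-4*(x + 2) = -28] LHS = -4·(…); ÷-4 both sides ⇒ div: x + 2 = 7.
Step 5. [x + 2 = 7] the outer +2 inverts by subtracting 2 ⇒ sub: x = 5.

Answer: x ∈ {5}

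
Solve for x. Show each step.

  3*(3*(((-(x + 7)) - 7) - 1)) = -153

Step 1. [3*(3*(((-(x + 7)) - 7) - 1)) = -153] 3 out front; divide by 3, so div: 3*(((-(x + 7)) - 7) - 1) = -51.
Step 2. [3*(((-(x + 7)) - 7) - 1) = -51] 3 out front; divide by 3, so div: ((-(x + 7)) - 7) - 1 = -17.
Step 3. [((-(x + 7)) - 7) - 1 = -17] 1 comes off first (add 1) ⇒ sub: (-(x + 7)) - 7 = -16.
Step 4. [(-(x + 7)) - 7 = -16] 7 comes off first (add 7), so sub: -(x + 7) = -9.
Step 5. [-(x + 7) = -9] flip signs both sides. So neg: x + 7 = 9.
Step 6. [x + 7 = 9] +7 is outermost — subtract 7 both sides. So sub: x = 2.

Answer: x ∈ {2}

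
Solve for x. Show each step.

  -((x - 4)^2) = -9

Step 1. [-((x - 4)^2) = -9] LHS negated; negate both sides, so neg: (x - 4)^2 = 9.
Step 2. [(x - 4)^2 = 9] 9 ≥ 0, LHS is (·)² — take ±√. So sqrt: x - 4 = 3 or -3.
Step 3. [x - 4 = 3 or -3] peel the -4: add 4 from each side ⇒ sub: x = 7 or 1.

Answer: x ∈ {1, 7}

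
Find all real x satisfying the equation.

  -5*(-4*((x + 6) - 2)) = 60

Step 1. [-5*(-4*((x + 6) - 2)) = 60] leading coefficient -5: divide by -5 ⇒ div: -4*((x + 6) - 2) = -12.
Step 2. [-4*((x + 6) - 2) = -12] -4·(inner) — divide through by -4. So div: (x + 6) - 2 = 3.
Step 3. [(x + 6) - 2 = 3] add 2: x sits inside (… - 2). So sub: x + 6 = 5.
Step 4. [x + 6 = 5] the outer +6 inverts by subtracting 6, so sub: x = -1.

Answer: x ∈ {-1}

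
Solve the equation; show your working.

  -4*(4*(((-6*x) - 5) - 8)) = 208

Step 1. [-4*(4*(((-6*x) - 5) - 8)) = 208] divide by the outer -4, so div: 4*(((-6*x) - 5) - 8) = -52.
Step 2. [4*(((-6*x) - 5) - 8) = -52] 4 out front; divide by 4 ⇒ div: ((-6*x) - 5) - 8 = -13.
Step 3. [((-6*x) - 5) - 8 = -13] -8 is outermost — add 8 both sides, so sub: (-6*x) - 5 = -5.
Step 4. [(-6*x) - 5 = -5] -5 is outermost — add 5 both sides, so sub: -6*x = 0.
Step 5. [-6*x = 0] divide by the outer -6. So div: x = 0.

Answer: x ∈ {0}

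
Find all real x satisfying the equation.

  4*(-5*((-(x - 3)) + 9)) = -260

Step 1. [4*(-5*((-(x - 3)) + 9)) = -260] 4 out front; divide by 4 ⇒ div: -5*((-(x - 3)) + 9) = -65.
Step 2. [-5*((-(x - 3)) + 9) = -65] -5·(inner) — divide through by -5. So div: (-(x - 3)) + 9 = 13.
Step 3. [(-(x - 3)) + 9 = 13] 9 comes off first (subtract 9), so sub: -(x - 3) = 4.
Step 4. [-(x - 3) = 4] leading − — multiply by −1, so neg: x - 3 = -4.
Step 5. [x - 3 = -4] peel the -3: add 3 from each side ⇒ sub: x = -1.

Answer: x ∈ {-1}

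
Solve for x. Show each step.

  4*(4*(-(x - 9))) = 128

Step 1. [4*(4*(-(x - 9))) = 128] 4 out front; divide by 4, so div: 4*(-(x - 9)) = 32.
Step 2. [4*(-(x - 9)) = 32] LHS = 4·(…); ÷4 both sides ⇒ div: -(x - 9) = 8.
Step 3. [-(x - 9) = 8] leading − — multiply by −1. So neg: x - 9 = -8.
Step 4. [x - 9 = -8] the outer -9 inverts by adding 9, so sub: x = 1.

Answer: x ∈ {1}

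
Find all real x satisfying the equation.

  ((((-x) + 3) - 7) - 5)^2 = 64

Step 1. [((((-x) + 3) - 7) - 5)^2 = 64] LHS squared, RHS 64 ≥ 0: apply √ (±), so sqrt: (((-x) + 3) - 7) - 5 = 8 or -8.
Step 2. [(((-x) + 3) - 7) - 5 = 8 or -8] 5 comes off first (add 5). So sub: ((-x) + 3) - 7 = 13 or -3.
Step 3. [((-x) + 3) - 7 = 13 or -3] peel the -7: add 7 from each side. So sub: (-x) + 3 = 20 or 4.
Step 4. [(-x) + 3 = 20 or 4] +3 is outermost — subtract 3 both sides, so sub: -x = 17 or 1.
Step 5. [-x = 17 or 1] leading − — multiply by −1, so neg: x = -17 or -1.

Answer: x ∈ {-17, -1}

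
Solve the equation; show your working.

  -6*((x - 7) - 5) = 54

Step 1. [-6*((x - 7) - 5) = 54] -6·(inner) — divide through by -6 ⇒ div: (x - 7) - 5 = -9.
Step 2. [(x - 7) - 5 = -9] the outer -5 inverts by adding 5 ⇒ sub: x - 7 = -4.
Step 3. [x - 7 = -4] -7 is outermost — add 7 both sides, so sub: x = 3.

Answer: x ∈ {3}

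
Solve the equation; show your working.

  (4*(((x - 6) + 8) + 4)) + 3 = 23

Step 1. [(4*(((x - 6) + 8) + 4)) + 3 = 23] the outer +3 inverts by subtracting 3. So sub: 4*(((x - 6) + 8) + 4) = 20.
Step 2. [4*(((x - 6) + 8) + 4) = 20] LHS = 4·(…); ÷4 both sides, so div: ((x - 6) + 8) + 4 = 5.
Step 3. [((x - 6) + 8) + 4 = 5] +4 is outermost — subtract 4 both sides. So sub: (x - 6) + 8 = 1.
Step 4. [(x - 6) + 8 = 1] +8 is outermost — subtract 8 both sides. So sub: x - 6 = -7.
Step 5. [x - 6 = -7] peel the -6: add 6 from each side, so sub: x = -1.

Answer: x ∈ {-1}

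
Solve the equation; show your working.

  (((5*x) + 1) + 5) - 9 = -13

Step 1. [(((5*x) + 1) + 5) - 9 = -13] peel the -9: add 9 from each side. So sub: ((5*x) + 1) + 5 = -4.
Step 2. [((5*x) + 1) + 5 = -4] the outer +5 inverts by subtracting 5, so sub: (5*x) + 1 = -9.
Step 3. [(5*x) + 1 = -9] +1 is outermost — subtract 1 both sides ⇒ sub: 5*x = -10.
Step 4. [5*x = -10] 5·(inner) — divide through by 5 ⇒ div: x = -2.

Answer: x ∈ {-2}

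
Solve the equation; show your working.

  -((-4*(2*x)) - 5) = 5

Step 1. [-((-4*(2*x)) - 5) = 5] flip signs both sides ⇒ neg: (-4*(2*x)) - 5 = -5.
Step 2. [(-4*(2*x)) - 5 = -5] 5 comes off first (add 5) ⇒ sub: -4*(2*x) = 0.
Step 3. [-4*(2*x) = 0] leading coefficient -4: divide by -4, so div: 2*x = 0.
Step 4. [2*x = 0] LHS = 2·(…); ÷2 both sides. So div: x = 0.

Answer: x ∈ {0}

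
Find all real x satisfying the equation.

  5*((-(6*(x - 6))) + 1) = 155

Step 1. [5*((-(6*(x - 6))) + 1) = 155] 5·(inner) — divide through by 5. So div: (-(6*(x - 6))) + 1 = 31.
Step 2. [(-(6*(x - 6))) + 1 = 31] peel the +1: subtract 1 from each side, so sub: -(6*(x - 6)) = 30.
Step 3. [-(6*(x - 6)) = 30] flip signs both sides ⇒ neg: 6*(x - 6) = -30.
Step 4. [6*(x - 6) = -30] 6 out front; divide by 6, so div: x - 6 = -5.
Step 5. [x - 6 = -5] peel the -6: add 6 from each side. So sub: x = 1.

Answer: x ∈ {1}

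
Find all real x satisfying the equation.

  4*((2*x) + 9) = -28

Step 1. [4*((2*x) + 9) = -28] 4 out front; divide by 4. So div: (2*x) + 9 = -7.
Step 2. [(2*x) + 9 = -7] +9 is outermost — subtract 9 both sides ⇒ sub: 2*x = -16.
Step 3. [2*x = -16] LHS = 2·(…); ÷2 both sides ⇒ div: x = -8.

Answer: x ∈ {-8}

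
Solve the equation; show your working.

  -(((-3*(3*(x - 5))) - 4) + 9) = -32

Step 1. [-(((-3*(3*(x - 5))) - 4) + 9) = -32] flip signs both sides. So neg: ((-3*(3*(x - 5))) - 4) + 9 = 32.
Step 2. [((-3*(3*(x - 5))) - 4) + 9 = 32] +9 is outermost — subtract 9 both sides. So sub: (-3*(3*(x - 5))) - 4 = 23.
Step 3. [(-3*(3*(x - 5))) - 4 = 23] peel the -4: add 4 from each side ⇒ sub: -3*(3*(x - 5)) = 27.
Step 4. [-3*(3*(x - 5)) = 27] -3·(inner) — divide through by -3, so div: 3*(x - 5) = -9.
Step 5. [3*(x - 5) = -9] leading coefficient 3: divide by 3, so div: x - 5 = -3.
Step 6. [x - 5 = -3] 5 comes off first (add 5) ⇒ sub: x = 2.

Answer: x ∈ {2}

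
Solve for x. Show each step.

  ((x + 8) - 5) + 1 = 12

Step 1. [((x + 8) - 5) + 1 = 12] peel the +1: subtract 1 from each side, so sub: (x + 8) - 5 = 11.
Step 2. [(x + 8) - 5 = 11] peel the -5: add 5 from each side, so sub: x + 8 = 16.
Step 3. [x + 8 = 16] the outer +8 inverts by subtracting 8, so sub: x = 8.

Answer: x ∈ {8}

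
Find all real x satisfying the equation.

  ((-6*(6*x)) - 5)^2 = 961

Step 1. [((-6*(6*x)) - 5)^2 = 961] 961 ≥ 0, LHS is (·)² — take ±√, so sqrt: (-6*(6*x)) - 5 = 31 or -31.
Step 2. [(-6*(6*x)) - 5 = 31 or -31] 5 comes off first (add 5) ⇒ sub: -6*(6*x) = 36 or -26.
Step 3. [-6*(6*x) = 36 or -26] LHS = -6·(…); ÷-6 both sides ⇒ div: 6*x = -6 or 13/3.
Step 4. [6*x = -6 or 13/3] leading coefficient 6: divide by 6. So div: x = -1 or 13/18.

Answer: x ∈ {-1, 13/18}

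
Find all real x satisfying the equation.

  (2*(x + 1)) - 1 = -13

Step 1. [(2*(x + 1)) - 1 = -13] peel the -1: add 1 from each side. So sub: 2*(x + 1) = -12.
Step 2. [2*(x + 1) = -12] 2·(inner) — divide through by 2, so div: x + 1 = -6.
Step 3. [x + 1 = -6] peel the +1: subtract 1 from each side, so sub: x = -7.

Answer: x ∈ {-7}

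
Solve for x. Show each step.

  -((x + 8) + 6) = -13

Step 1. [-((x + 8) + 6) = -13] leading − — multiply by −1 ⇒ neg: (x + 8) + 6 = 13.
Step 2. [(x + 8) + 6 = 13] +6 is outermost — subtract 6 both sides ⇒ sub: x + 8 = 7.
Step 3. [x + 8 = 7] subtract 8: x sits inside (… + 8) ⇒ sub: x = -1.

Answer: x ∈ {-1}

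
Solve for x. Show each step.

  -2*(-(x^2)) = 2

Step 1. [-2*(-(x^2)) = 2] -2 out front; divide by -2. So div: -(x^2) = -1.
Step 2. [-(x^2) = -1] leading − — multiply by −1 ⇒ neg: x^2 = 1.
Step 3. [x^2 = 1] √ both sides: 1 ≥ 0 gives two branches ⇒ sqrt: x = 1 or -1.

Answer: x ∈ {-1, 1}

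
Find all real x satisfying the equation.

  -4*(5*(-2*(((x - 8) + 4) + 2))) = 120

Step 1. [-4*(5*(-2*(((x - 8) + 4) + 2))) = 120] divide by the outer -4, so div: 5*(-2*(((x - 8) + 4) + 2)) = -30.
Step 2. [5*(-2*(((x - 8) + 4) + 2)) = -30] 5 out front; divide by 5 ⇒ div: -2*(((x - 8) + 4) + 2) = -6.
Step 3. [-2*(((x - 8) + 4) + 2) = -6] leading coefficient -2: divide by -2 ⇒ div: ((x - 8) + 4) + 2 = 3.
Step 4. [((x - 8) + 4) + 2 = 3] peel the +2: subtract 2 from each side. So sub: (x - 8) + 4 = 1.
Step 5. [(x - 8) + 4 = 1] peel the +4: subtract 4 from each side ⇒ sub: x - 8 = -3.
Step 6. [x - 8 = -3] peel the -8: add 8 from each side ⇒ sub: x = 5.

Answer: x ∈ {5}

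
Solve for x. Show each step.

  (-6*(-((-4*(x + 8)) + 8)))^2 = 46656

Step 1. [(-6*(-((-4*(x + 8)) + 8)))^2 = 46656] LHS squared, RHS 46656 ≥ 0: apply √ (±). So sqrt: -6*(-((-4*(x + 8)) + 8)) = 216 or -216.
Step 2. [-6*(-((-4*(x + 8)) + 8)) = 216 or -216] divide by the outer -6, so div: -((-4*(x + 8)) + 8) = -36 or 36.
Step 3. [-((-4*(x + 8)) + 8) = -36 or 36] leading − — multiply by −1. So neg: (-4*(x + 8)) + 8 = 36 or -36.
Step 4. [(-4*(x + 8)) + 8 = 36 or -36] common factor -4 (LHS and 36 or -36) — divide through, so factor: (x + 8) - 2 = -9 or 9.
Step 5. [(x + 8) - 2 = -9 or 9] the outer -2 inverts by adding 2, so sub: x + 8 = -7 or 11.
Step 6. [x + 8 = -7 or 11] +8 is outermost — subtract 8 both sides. So sub: x = -15 or 3.

Answer: x ∈ {-15, 3}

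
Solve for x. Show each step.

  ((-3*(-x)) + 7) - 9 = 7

Step 1. [((-3*(-x)) + 7) - 9 = 7] 9 comes off first (add 9). So sub: (-3*(-x)) + 7 = 16.
Step 2. [(-3*(-x)) + 7 = 16] subtract 7: x sits inside (… + 7), so sub: -3*(-x) = 9.
Step 3. [-3*(-x) = 9] divide by the outer -3 ⇒ div: -x = -3.
Step 4. [-x = -3] leading − — multiply by −1. So neg: x = 3.

Answer: x ∈ {3}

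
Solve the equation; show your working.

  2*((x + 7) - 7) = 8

Step 1. [2*((x + 7) - 7) = 8] 2·(inner) — divide through by 2 ⇒ div: (x + 7) - 7 = 4.
Step 2. [(x + 7) - 7 = 4] peel the -7: add 7 from each side. So sub: x + 7 = 11.
Step 3. [x + 7 = 11] the outer +7 inverts by subtracting 7. So sub: x = 4.

Answer: x ∈ {4}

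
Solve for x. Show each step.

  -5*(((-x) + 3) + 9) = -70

Step 1. [-5*(((-x) + 3) + 9) = -70] -5 out front; divide by -5 ⇒ div: ((-x) + 3) + 9 = 14.
Step 2. [((-x) + 3) + 9 = 14] subtract 9: x sits inside (… + 9). So sub: (-x) + 3 = 5.
Step 3. [(-x) + 3 = 5] peel the +3: subtract 3 from each side ⇒ sub: -x = 2.
Step 4. [-x = 2] LHS negated; negate both sides ⇒ neg: x = -2.

Answer: x ∈ {-2}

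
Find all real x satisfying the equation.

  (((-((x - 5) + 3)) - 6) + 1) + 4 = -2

Step 1. [(((-((x - 5) + 3)) - 6) + 1) + 4 = -2] 4 comes off first (subtract 4). So sub: ((-((x - 5) + 3)) - 6) + 1 = -6.
Step 2. [((-((x - 5) + 3)) - 6) + 1 = -6] subtract 1: x sits inside (… + 1), so sub: (-((x - 5) + 3)) - 6 = -7.
Step 3. [(-((x - 5) + 3)) - 6 = -7] add 6: x sits inside (… - 6) ⇒ sub: -((x - 5) + 3) = -1.
Step 4. [-((x - 5) + 3) = -1] flip signs both sides. So neg: (x - 5) + 3 = 1.
Step 5. [(x - 5) + 3 = 1] subtract 3: x sits inside (… + 3). So sub: x - 5 = -2.
Step 6. [x - 5 = -2] 5 comes off first (add 5). So sub: x = 3.

Answer: x ∈ {3}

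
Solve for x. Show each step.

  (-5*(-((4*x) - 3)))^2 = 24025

Step 1. [(-5*(-((4*x) - 3)))^2 = 24025] LHS squared, RHS 24025 ≥ 0: apply √ (±), so sqrt: -5*(-((4*x) - 3)) = 155 or -155.
Step 2. [-5*(-((4*x) - 3)) = 155 or -155] divide by the outer -5 ⇒ div: -((4*x) - 3) = -31 or 31.
Step 3. [-((4*x) - 3) = -31 or 31] flip signs both sides. So neg: (4*x) - 3 = 31 or -31.
Step 4. [(4*x) - 3 = 31 or -31] add 3: x sits inside (… - 3). So sub: 4*x = 34 or -28.
Step 5. [4*x = 34 or -28] 4 out front; divide by 4. So div: x = 17/2 or -7.

Answer: x ∈ {-7, 17/2}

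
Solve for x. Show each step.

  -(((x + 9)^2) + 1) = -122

Step 1. [-(((x + 9)^2) + 1) = -122] leading − — multiply by −1 ⇒ neg: ((x + 9)^2) + 1 = 122.
Step 2. [((x + 9)^2) + 1 = 122] the outer +1 inverts by subtracting 1, so sub: (x + 9)^2 = 121.
Step 3. [(x + 9)^2 = 121] √ both sides: 121 ≥ 0 gives two branches, so sqrt: x + 9 = 11 or -11.
Step 4. [x + 9 = 11 or -11] peel the +9: subtract 9 from each side, so sub: x = 2 or -20.

Answer: x ∈ {-20, 2}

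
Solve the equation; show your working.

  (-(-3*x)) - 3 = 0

Step 1. [(-(-3*x)) - 3 = 0] 3 comes off first (add 3) ⇒ sub: -(-3*x) = 3.
Step 2. [-(-3*x) = 3] flip signs both sides, so neg: -3*x = -3.
Step 3. [-3*x = -3] LHS = -3·(…); ÷-3 both sides ⇒ div: x = 1.

Answer: x ∈ {1}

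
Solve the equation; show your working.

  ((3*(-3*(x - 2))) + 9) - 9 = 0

Step 1. [((3*(-3*(x - 2))) + 9) - 9 = 0] -9 is outermost — add 9 both sides ⇒ sub: (3*(-3*(x - 2))) + 9 = 9.
Step 2. [(3*(-3*(x - 2))) + 9 = 9] 9 comes off first (subtract 9), so sub: 3*(-3*(x - 2)) = 0.
Step 3. [3*(-3*(x - 2)) = 0] 3 out front; divide by 3, so div: -3*(x - 2) = 0.
Step 4. [-3*(x - 2) = 0] LHS = -3·(…); ÷-3 both sides. So div: x - 2 = 0.
Step 5. [x - 2 = 0] 2 comes off first (add 2), so sub: x = 2.

Answer: x ∈ {2}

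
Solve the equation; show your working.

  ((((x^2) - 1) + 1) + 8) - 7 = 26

Step 1. [((((x^2) - 1) + 1) + 8) - 7 = 26] -7 is outermost — add 7 both sides ⇒ sub: (((x^2) - 1) + 1) + 8 = 33.
Step 2. [(((x^2) - 1) + 1) + 8 = 33] +8 is outermost — subtract 8 both sides. So sub: ((x^2) - 1) + 1 = 25.
Step 3. [((x^2) - 1) + 1 = 25] peel the +1: subtract 1 from each side, so sub: (x^2) - 1 = 24.
Step 4. [(x^2) - 1 = 24] peel the -1: add 1 from each side ⇒ sub: x^2 = 25.
Step 5. [x^2 = 25] √ both sides: 25 ≥ 0 gives two branches ⇒ sqrt: x = 5 or -5.

Answer: x ∈ {-5, 5}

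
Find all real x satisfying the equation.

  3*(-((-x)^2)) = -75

Step 1. [3*(-((-x)^2)) = -75] 3 out front; divide by 3, so div: -((-x)^2) = -25.
Step 2. [-((-x)^2) = -25] flip signs both sides ⇒ neg: (-x)^2 = 25.
Step 3. [(-x)^2 = 25] 25 ≥ 0, LHS is (·)² — take ±√, so sqrt: -x = 5 or -5.
Step 4. [-x = 5 or -5] leading − — multiply by −1, so neg: x = -5 or 5.

Answer: x ∈ {-5, 5}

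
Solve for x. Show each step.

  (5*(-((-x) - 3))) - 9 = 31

Step 1. [(5*(-((-x) - 3))) - 9 = 31] peel the -9: add 9 from each side ⇒ sub: 5*(-((-x) - 3)) = 40.
Step 2. [5*(-((-x) - 3)) = 40] 5 out front; divide by 5. So div: -((-x) - 3) = 8.
Step 3. [-((-x) - 3) = 8] LHS negated; negate both sides ⇒ neg: (-x) - 3 = -8.
Step 4. [(-x) - 3 = -8] 3 comes off first (add 3), so sub: -x = -5.
Step 5. [-x = -5] LHS negated; negate both sides ⇒ neg: x = 5.

Answer: x ∈ {5}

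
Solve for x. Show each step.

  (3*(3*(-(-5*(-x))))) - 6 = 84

Step 1. [(3*(3*(-(-5*(-x))))) - 6 = 84] 3 divides every term; factor it out. So factor: (3*(-(-5*(-x)))) - 2 = 28.
Step 2. [(3*(-(-5*(-x)))) - 2 = 28] add 2: x sits inside (… - 2) ⇒ sub: 3*(-(-5*(-x))) = 30.
Step 3. [3*(-(-5*(-x))) = 30] 3·(inner) — divide through by 3 ⇒ div: -(-5*(-x)) = 10.
Step 4. [-(-5*(-x)) = 10] leading − — multiply by −1 ⇒ neg: -5*(-x) = -10.
Step 5. [-5*(-x) = -10] -5 out front; divide by -5 ⇒ div: -x = 2.
Step 6. [-x = 2] LHS negated; negate both sides, so neg: x = -2.

Answer: x ∈ {-2}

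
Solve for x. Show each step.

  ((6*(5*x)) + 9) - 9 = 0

Step 1. [((6*(5*x)) + 9) - 9 = 0] add 9: x sits inside (… - 9) ⇒ sub: (6*(5*x)) + 9 = 9.
Step 2. [(6*(5*x)) + 9 = 9] peel the +9: subtract 9 from each side. So sub: 6*(5*x) = 0.
Step 3. [6*(5*x) = 0] 6 out front; divide by 6, so div: 5*x = 0.
Step 4. [5*x = 0] 5·(inner) — divide through by 5. So div: x = 0.

Answer: x ∈ {0}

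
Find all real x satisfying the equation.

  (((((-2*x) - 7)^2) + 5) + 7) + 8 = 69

Step 1. [(((((-2*x) - 7)^2) + 5) + 7) + 8 = 69] +8 is outermost — subtract 8 both sides ⇒ sub: ((((-2*x) - 7)^2) + 5) + 7 = 61.
Step 2. [((((-2*x) - 7)^2) + 5) + 7 = 61] peel the +7: subtract 7 from each side, so sub: (((-2*x) - 7)^2) + 5 = 54.
Step 3. [(((-2*x) - 7)^2) + 5 = 54] the outer +5 inverts by subtracting 5, so sub: ((-2*x) - 7)^2 = 49.
Step 4. [((-2*x) - 7)^2 = 49] √ both sides: 49 ≥ 0 gives two branches. So sqrt: (-2*x) - 7 = 7 or -7.
Step 5. [(-2*x) - 7 = 7 or -7] peel the -7: add 7 from each side. So sub: -2*x = 14 or 0.
Step 6. [-2*x = 14 or 0] -2 out front; divide by -2 ⇒ div: x = -7 or 0.

Answer: x ∈ {-7, 0}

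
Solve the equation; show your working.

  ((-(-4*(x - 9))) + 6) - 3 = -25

Step 1. [((-(-4*(x - 9))) + 6) - 3 = -25] peel the -3: add 3 from each side, so sub: (-(-4*(x - 9))) + 6 = -22.
Step 2. [(-(-4*(x - 9))) + 6 = -22] 6 comes off first (subtract 6), so sub: -(-4*(x - 9)) = -28.
Step 3. [-(-4*(x - 9)) = -28] leading − — multiply by −1, so neg: -4*(x - 9) = 28.
Step 4. [-4*(x - 9) = 28] leading coefficient -4: divide by -4, so div: x - 9 = -7.
Step 5. [x - 9 = -7] the outer -9 inverts by adding 9. So sub: x = 2.

Answer: x ∈ {2}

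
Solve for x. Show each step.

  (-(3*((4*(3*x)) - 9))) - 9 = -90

Step 1. [(-(3*((4*(3*x)) - 9))) - 9 = -90] -9 is outermost — add 9 both sides ⇒ sub: -(3*((4*(3*x)) - 9)) = -81.
Step 2. [-(3*((4*(3*x)) - 9)) = -81] LHS negated; negate both sides. So neg: 3*((4*(3*x)) - 9) = 81.
Step 3. [3*((4*(3*x)) - 9) = 81] LHS = 3·(…); ÷3 both sides. So div: (4*(3*x)) - 9 = 27.
Step 4. [(4*(3*x)) - 9 = 27] peel the -9: add 9 from each side, so sub: 4*(3*x) = 36.
Step 5. [4*(3*x) = 36] 4·(inner) — divide through by 4, so div: 3*x = 9.
Step 6. [3*x = 9] leading coefficient 3: divide by 3 ⇒ div: x = 3.

Answer: x ∈ {3}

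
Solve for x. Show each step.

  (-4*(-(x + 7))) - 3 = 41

Step 1. [(-4*(-(x + 7))) - 3 = 41] the outer -3 inverts by adding 3, so sub: -4*(-(x + 7)) = 44.
Step 2. [-4*(-(x + 7)) = 44] leading coefficient -4: divide by -4, so div: -(x + 7) = -11.
Step 3. [-(x + 7) = -11] leading − — multiply by −1, so neg: x + 7 = 11.
Step 4. [x + 7 = 11] the outer +7 inverts by subtracting 7, so sub: x = 4.

Answer: x ∈ {4}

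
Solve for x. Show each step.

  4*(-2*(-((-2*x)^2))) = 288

Step 1. [4*(-2*(-((-2*x)^2))) = 288] leading coefficient 4: divide by 4. So div: -2*(-((-2*x)^2)) = 72.
Step 2. [-2*(-((-2*x)^2)) = 72] -2·(inner) — divide through by -2, so div: -((-2*x)^2) = -36.
Step 3. [-((-2*x)^2) = -36] leading − — multiply by −1, so neg: (-2*x)^2 = 36.
Step 4. [(-2*x)^2 = 36] √ both sides: 36 ≥ 0 gives two branches, so sqrt: -2*x = 6 or -6.
Step 5. [-2*x = 6 or -6] leading coefficient -2: divide by -2 ⇒ div: x = -3 or 3.

Answer: x ∈ {-3, 3}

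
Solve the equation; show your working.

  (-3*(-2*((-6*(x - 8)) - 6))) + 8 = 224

Step 1. [(-3*(-2*((-6*(x - 8)) - 6))) + 8 = 224] the outer +8 inverts by subtracting 8. So sub: -3*(-2*((-6*(x - 8)) - 6)) = 216.
Step 2. [-3*(-2*((-6*(x - 8)) - 6)) = 216] -3·(inner) — divide through by -3 ⇒ div: -2*((-6*(x - 8)) - 6) = -72.
Step 3. [-2*((-6*(x - 8)) - 6) = -72] divide by the outer -2 ⇒ div: (-6*(x - 8)) - 6 = 36.
Step 4. [(-6*(x - 8)) - 6 = 36] peel the -6: add 6 from each side, so sub: -6*(x - 8) = 42.
Step 5. [-6*(x - 8) = 42] LHS = -6·(…); ÷-6 both sides. So div: x - 8 = -7.
Step 6. [x - 8 = -7] peel the -8: add 8 from each side. So sub: x = 1.

Answer: x ∈ {1}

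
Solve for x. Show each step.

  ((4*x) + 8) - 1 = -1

Step 1. [((4*x) + 8) - 1 = -1] add 1: x sits inside (… - 1). So sub: (4*x) + 8 = 0.
Step 2. [(4*x) + 8 = 0] common factor 4 (LHS and 0) — divide through ⇒ factor: x + 2 = 0.
Step 3. [x + 2 = 0] 2 comes off first (subtract 2) ⇒ sub: x = -2.

Answer: x ∈ {-2}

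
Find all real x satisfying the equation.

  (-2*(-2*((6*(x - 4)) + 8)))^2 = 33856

Step 1. [(-2*(-2*((6*(x - 4)) + 8)))^2 = 33856] LHS squared, RHS 33856 ≥ 0: apply √ (±). So sqrt: -2*(-2*((6*(x - 4)) + 8)) = 184 or -184.
Step 2. [-2*(-2*((6*(x - 4)) + 8)) = 184 or -184] leading coefficient -2: divide by -2 ⇒ div: -2*((6*(x - 4)) + 8) = -92 or 92.
Step 3. [-2*((6*(x - 4)) + 8) = -92 or 92] -2·(inner) — divide through by -2 ⇒ div: (6*(x - 4)) + 8 = 46 or -46.
Step 4. [(6*(x - 4)) + 8 = 46 or -46] peel the +8: subtract 8 from each side. So sub: 6*(x - 4) = 38 or -54.
Step 5. [6*(x - 4) = 38 or -54] leading coefficient 6: divide by 6. So div: x - 4 = 19/3 or -9.
Step 6. [x - 4 = 19/3 or -9] add 4: x sits inside (… - 4) ⇒ sub: x = 31/3 or -5.

Answer: x ∈ {-5, 31/3}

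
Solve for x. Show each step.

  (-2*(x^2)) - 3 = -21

Step 1. [(-2*(x^2)) - 3 = -21] peel the -3: add 3 from each side, so sub: -2*(x^2) = -18.
Step 2. [-2*(x^2) = -18] -2·(inner) — divide through by -2. So div: x^2 = 9.
Step 3. [x^2 = 9] LHS squared, RHS 9 ≥ 0: apply √ (±) ⇒ sqrt: x = 3 or -3.

Answer: x ∈ {-3, 3}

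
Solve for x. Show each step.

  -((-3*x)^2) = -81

Step 1. [-((-3*x)^2) = -81] LHS negated; negate both sides ⇒ neg: (-3*x)^2 = 81.
Step 2. [(-3*x)^2 = 81] 81 ≥ 0, LHS is (·)² — take ±√ ⇒ sqrt: -3*x = 9 or -9.
Step 3. [-3*x = 9 or -9] leading coefficient -3: divide by -3 ⇒ div: x = -3 or 3.

Answer: x ∈ {-3, 3}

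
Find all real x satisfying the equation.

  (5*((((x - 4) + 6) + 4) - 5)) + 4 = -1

Step 1. [(5*((((x - 4) + 6) + 4) - 5)) + 4 = -1] +4 is outermost — subtract 4 both sides ⇒ sub: 5*((((x - 4) + 6) + 4) - 5) = -5.
Step 2. [5*((((x - 4) + 6) + 4) - 5) = -5] divide by the outer 5, so div: (((x - 4) + 6) + 4) - 5 = -1.
Step 3. [(((x - 4) + 6) + 4) - 5 = -1] -5 is outermost — add 5 both sides, so sub: ((x - 4) + 6) + 4 = 4.
Step 4. [((x - 4) + 6) + 4 = 4] subtract 4: x sits inside (… + 4). So sub: (x - 4) + 6 = 0.
Step 5. [(x - 4) + 6 = 0] subtract 6: x sits inside (… + 6) ⇒ sub: x - 4 = -6.
Step 6. [x - 4 = -6] -4 is outermost — add 4 both sides. So sub: x = -2.

Answer: x ∈ {-2}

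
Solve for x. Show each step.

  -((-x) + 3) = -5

Step 1. [-((-x) + 3) = -5] leading − — multiply by −1. So neg: (-x) + 3 = 5.
Step 2. [(-x) + 3 = 5] peel the +3: subtract 3 from each side, so sub: -x = 2.
Step 3. [-x = 2] LHS negated; negate both sides ⇒ neg: x = -2.

Answer: x ∈ {-2}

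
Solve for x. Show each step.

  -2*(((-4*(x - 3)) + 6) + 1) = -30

Step 1. [-2*(((-4*(x - 3)) + 6) + 1) = -30] divide by the outer -2, so div: ((-4*(x - 3)) + 6) + 1 = 15.
Step 2. [((-4*(x - 3)) + 6) + 1 = 15] peel the +1: subtract 1 from each side ⇒ sub: (-4*(x - 3)) + 6 = 14.
Step 3. [(-4*(x - 3)) + 6 = 14] subtract 6: x sits inside (… + 6) ⇒ sub: -4*(x - 3) = 8.
Step 4. [-4*(x - 3) = 8] LHS = -4·(…); ÷-4 both sides, so div: x - 3 = -2.
Step 5. [x - 3 = -2] the outer -3 inverts by adding 3, so sub: x = 1.

Answer: x ∈ {1}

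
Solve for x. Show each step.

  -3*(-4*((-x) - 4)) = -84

Step 1. [-3*(-4*((-x) - 4)) = -84] -3 out front; divide by -3 ⇒ div: -4*((-x) - 4) = 28.
Step 2. [-4*((-x) - 4) = 28] -4 out front; divide by -4, so div: (-x) - 4 = -7.
Step 3. [(-x) - 4 = -7] peel the -4: add 4 from each side ⇒ sub: -x = -3.
Step 4. [-x = -3] leading − — multiply by −1. So neg: x = 3.

Answer: x ∈ {3}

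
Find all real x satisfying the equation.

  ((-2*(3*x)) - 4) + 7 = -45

Step 1. [((-2*(3*x)) - 4) + 7 = -45] the outer +7 inverts by subtracting 7. So sub: (-2*(3*x)) - 4 = -52.
Step 2. [(-2*(3*x)) - 4 = -52] the outer -4 inverts by adding 4. So sub: -2*(3*x) = -48.
Step 3. [-2*(3*x) = -48] -2 out front; divide by -2, so div: 3*x = 24.
Step 4. [3*x = 24] divide by the outer 3 ⇒ div: x = 8.

Answer: x ∈ {8}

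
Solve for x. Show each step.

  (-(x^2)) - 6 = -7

Step 1. [(-(x^2)) - 6 = -7] add 6: x sits inside (… - 6), so sub: -(x^2) = -1.
Step 2. [-(x^2) = -1] leading − — multiply by −1, so neg: x^2 = 1.
Step 3. [x^2 = 1] √ both sides: 1 ≥ 0 gives two branches, so sqrt: x = 1 or -1.

Answer: x ∈ {-1, 1}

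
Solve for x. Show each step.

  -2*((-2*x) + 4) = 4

Step 1. [-2*((-2*x) + 4) = 4] LHS = -2·(…); ÷-2 both sides ⇒ div: (-2*x) + 4 = -2.
Step 2. [(-2*x) + 4 = -2] -2 | LHS and -2 | -2: pull -2 out, so factor: x - 2 = 1.
Step 3. [x - 2 = 1] the outer -2 inverts by adding 2, so sub: x = 3.

Answer: x ∈ {3}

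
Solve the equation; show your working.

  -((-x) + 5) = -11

Step 1. [-((-x) + 5) = -11] leading − — multiply by −1, so neg: (-x) + 5 = 11.
Step 2. [(-x) + 5 = 11] the outer +5 inverts by subtracting 5. So sub: -x = 6.
Step 3. [-x = 6] LHS negated; negate both sides, so neg: x = -6.

Answer: x ∈ {-6}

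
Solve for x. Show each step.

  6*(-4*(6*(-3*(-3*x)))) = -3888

Step 1. [6*(-4*(6*(-3*(-3*x)))) = -3888] divide by the outer 6 ⇒ div: -4*(6*(-3*(-3*x))) = -648.
Step 2. [-4*(6*(-3*(-3*x))) = -648] -4·(inner) — divide through by -4, so div: 6*(-3*(-3*x)) = 162.
Step 3. [6*(-3*(-3*x)) = 162] leading coefficient 6: divide by 6 ⇒ div: -3*(-3*x) = 27.
Step 4. [-3*(-3*x) = 27] leading coefficient -3: divide by -3 ⇒ div: -3*x = -9.
Step 5. [-3*x = -9] divide by the outer -3. So div: x = 3.

Answer: x ∈ {3}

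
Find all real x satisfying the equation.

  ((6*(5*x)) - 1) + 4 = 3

Step 1. [((6*(5*x)) - 1) + 4 = 3] the outer +4 inverts by subtracting 4, so sub: (6*(5*x)) - 1 = -1.
Step 2. [(6*(5*x)) - 1 = -1] -1 is outermost — add 1 both sides. So sub: 6*(5*x) = 0.
Step 3. [6*(5*x) = 0] 6 out front; divide by 6 ⇒ div: 5*x = 0.
Step 4. [5*x = 0] 5·(inner) — divide through by 5. So div: x = 0.

Answer: x ∈ {0}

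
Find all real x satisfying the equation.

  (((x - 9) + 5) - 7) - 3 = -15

Step 1. [(((x - 9) + 5) - 7) - 3 = -15] add 3: x sits inside (… - 3) ⇒ sub: ((x - 9) + 5) - 7 = -12.
Step 2. [((x - 9) + 5) - 7 = -12] 7 comes off first (add 7). So sub: (x - 9) + 5 = -5.
Step 3. [(x - 9) + 5 = -5] +5 is outermost — subtract 5 both sides ⇒ sub: x - 9 = -10.
Step 4. [x - 9 = -10] peel the -9: add 9 from each side. So sub: x = -1.

Answer: x ∈ {-1}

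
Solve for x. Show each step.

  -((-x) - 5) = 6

Step 1. [-((-x) - 5) = 6] leading − — multiply by −1 ⇒ neg: (-x) - 5 = -6.
Step 2. [(-x) - 5 = -6] -5 is outermost — add 5 both sides ⇒ sub: -x = -1.
Step 3. [-x = -1] flip signs both sides. So neg: x = 1.

Answer: x ∈ {1}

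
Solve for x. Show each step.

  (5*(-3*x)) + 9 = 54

Step 1. [(5*(-3*x)) + 9 = 54] peel the +9: subtract 9 from each side, so sub: 5*(-3*x) = 45.
Step 2. [5*(-3*x) = 45] LHS = 5·(…); ÷5 both sides ⇒ div: -3*x = 9.
Step 3. [-3*x = 9] LHS = -3·(…); ÷-3 both sides. So div: x = -3.

Answer: x ∈ {-3}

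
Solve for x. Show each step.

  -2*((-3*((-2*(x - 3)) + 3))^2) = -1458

Step 1. [-2*((-3*((-2*(x - 3)) + 3))^2) = -1458] leading coefficient -2: divide by -2 ⇒ div: (-3*((-2*(x - 3)) + 3))^2 = 729.
Step 2. [(-3*((-2*(x - 3)) + 3))^2 = 729] 729 ≥ 0, LHS is (·)² — take ±√ ⇒ sqrt: -3*((-2*(x - 3)) + 3) = 27 or -27.
Step 3. [-3*((-2*(x - 3)) + 3) = 27 or -27] divide by the outer -3 ⇒ div: (-2*(x - 3)) + 3 = -9 or 9.
Step 4. [(-2*(x - 3)) + 3 = -9 or 9] the outer +3 inverts by subtracting 3 ⇒ sub: -2*(x - 3) = -12 or 6.
Step 5. [-2*(x - 3) = -12 or 6] divide by the outer -2. So div: x - 3 = 6 or -3.
Step 6. [x - 3 = 6 or -3] peel the -3: add 3 from each side. So sub: x = 9 or 0.

Answer: x ∈ {0, 9}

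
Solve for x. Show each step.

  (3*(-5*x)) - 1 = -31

Step 1. [(3*(-5*x)) - 1 = -31] -1 is outermost — add 1 both sides ⇒ sub: 3*(-5*x) = -30.
Step 2. [3*(-5*x) = -30] leading coefficient 3: divide by 3. So div: -5*x = -10.
Step 3. [-5*x = -10] -5 out front; divide by -5. So div: x = 2.

Answer: x ∈ {2}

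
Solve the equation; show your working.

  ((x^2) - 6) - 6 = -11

Step 1. [((x^2) - 6) - 6 = -11] add 6: x sits inside (… - 6). So sub: (x^2) - 6 = -5.
Step 2. [(x^2) - 6 = -5] the outer -6 inverts by adding 6. So sub: x^2 = 1.
Step 3. [x^2 = 1] √ both sides: 1 ≥ 0 gives two branches ⇒ sqrt: x = 1 or -1.

Answer: x ∈ {-1, 1}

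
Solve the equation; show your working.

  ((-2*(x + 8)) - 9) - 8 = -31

Step 1. [((-2*(x + 8)) - 9) - 8 = -31] -8 is outermost — add 8 both sides ⇒ sub: (-2*(x + 8)) - 9 = -23.
Step 2. [(-2*(x + 8)) - 9 = -23] add 9: x sits inside (… - 9), so sub: -2*(x + 8) = -14.
Step 3. [-2*(x + 8) = -14] -2 out front; divide by -2. So div: x + 8 = 7.
Step 4. [x + 8 = 7] subtract 8: x sits inside (… + 8), so sub: x = -1.

Answer: x ∈ {-1}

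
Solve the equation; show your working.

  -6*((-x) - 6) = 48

Step 1. [-6*((-x) - 6) = 48] -6·(inner) — divide through by -6. So div: (-x) - 6 = -8.
Step 2. [(-x) - 6 = -8] peel the -6: add 6 from each side, so sub: -x = -2.
Step 3. [-x = -2] flip signs both sides, so neg: x = 2.

Answer: x ∈ {2}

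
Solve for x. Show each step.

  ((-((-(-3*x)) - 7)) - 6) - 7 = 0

Step 1. [((-((-(-3*x)) - 7)) - 6) - 7 = 0] peel the -7: add 7 from each side. So sub: (-((-(-3*x)) - 7)) - 6 = 7.
Step 2. [(-((-(-3*x)) - 7)) - 6 = 7] -6 is outermost — add 6 both sides, so sub: -((-(-3*x)) - 7) = 13.
Step 3. [-((-(-3*x)) - 7) = 13] leading − — multiply by −1, so neg: (-(-3*x)) - 7 = -13.
Step 4. [(-(-3*x)) - 7 = -13] add 7: x sits inside (… - 7), so sub: -(-3*x) = -6.
Step 5. [-(-3*x) = -6] flip signs both sides, so neg: -3*x = 6.
Step 6. [-3*x = 6] divide by the outer -3 ⇒ div: x = -2.

Answer: x ∈ {-2}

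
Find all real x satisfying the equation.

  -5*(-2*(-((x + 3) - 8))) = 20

Step 1. [-5*(-2*(-((x + 3) - 8))) = 20] -5 out front; divide by -5, so div: -2*(-((x + 3) - 8)) = -4.
Step 2. [-2*(-((x + 3) - 8)) = -4] -2·(inner) — divide through by -2. So div: -((x + 3) - 8) = 2.
Step 3. [-((x + 3) - 8) = 2] LHS negated; negate both sides. So neg: (x + 3) - 8 = -2.
Step 4. [(x + 3) - 8 = -2] the outer -8 inverts by adding 8. So sub: x + 3 = 6.
Step 5. [x + 3 = 6] +3 is outermost — subtract 3 both sides, so sub: x = 3.

Answer: x ∈ {3}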